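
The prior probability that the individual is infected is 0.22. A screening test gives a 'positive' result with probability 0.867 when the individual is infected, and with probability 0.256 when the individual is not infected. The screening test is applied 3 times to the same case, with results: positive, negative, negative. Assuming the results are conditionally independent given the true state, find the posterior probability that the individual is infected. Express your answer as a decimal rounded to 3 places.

With H the event that the individual is infected, the joint likelihood of the observed sequence is P(data|H) = 0.867·0.133·0.133 = 0.015336 and P(data|¬H) = 0.256·0.744·0.744 = 0.14171.
Bayes: P(H|data) = 0.22·0.015336 / (0.22·0.015336 + 0.78·0.14171) = 0.0033740/0.11390 = 0.0296.

Posterior P(H) ≈ 0.030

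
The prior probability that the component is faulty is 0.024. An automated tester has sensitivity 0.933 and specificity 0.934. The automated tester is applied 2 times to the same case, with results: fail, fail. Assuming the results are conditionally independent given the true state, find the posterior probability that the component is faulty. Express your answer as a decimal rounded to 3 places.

With H the event that the component is faulty, the joint likelihood of the observed sequence is P(data|H) = 0.933·0.933 = 0.87049 and P(data|¬H) = 0.066·0.066 = 0.0043560.
Bayes: P(H|data) = 0.024·0.87049 / (0.024·0.87049 + 0.976·0.0043560) = 0.020892/0.025143 = 0.8309.

Posterior P(H) ≈ 0.831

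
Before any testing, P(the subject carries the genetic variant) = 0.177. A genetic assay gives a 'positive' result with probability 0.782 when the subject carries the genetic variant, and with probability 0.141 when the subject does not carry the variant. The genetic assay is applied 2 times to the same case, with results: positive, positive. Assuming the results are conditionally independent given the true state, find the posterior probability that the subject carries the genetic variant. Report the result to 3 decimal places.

Posterior P(H) ≈ 0.869

With H the event that the subject carries the genetic variant, the joint likelihood of the observed sequence is P(data|H) = 0.782·0.782 = 0.61152 and P(data|¬H) = 0.141·0.141 = 0.019881.
Bayes: P(H|data) = 0.177·0.61152 / (0.177·0.61152 + 0.823·0.019881) = 0.10824/0.12460 = 0.8687.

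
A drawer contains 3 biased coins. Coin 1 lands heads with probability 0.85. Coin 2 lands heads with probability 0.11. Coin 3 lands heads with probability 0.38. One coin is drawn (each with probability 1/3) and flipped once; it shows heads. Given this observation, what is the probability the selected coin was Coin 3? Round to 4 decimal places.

P(heads|C1) = 0.85; P(heads|C2) = 0.11; P(heads|C3) = 0.38.
Prior × likelihood for each source: 0.333333·0.85=0.2833, 0.333333·0.11=0.03667, 0.333333·0.38=0.1267. Summing gives P(heads) = 0.44667.
P(Coin 3 | heads) = 0.1267 / 0.44667 = 0.2836.

Posterior probability ≈ 0.2836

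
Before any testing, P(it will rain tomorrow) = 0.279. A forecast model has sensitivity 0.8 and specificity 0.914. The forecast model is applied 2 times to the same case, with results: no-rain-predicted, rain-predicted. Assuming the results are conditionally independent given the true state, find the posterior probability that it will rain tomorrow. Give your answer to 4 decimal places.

Let H be the event that it will rain tomorrow; start with P(H) = 0.279. P('rain-predicted'|H) = 0.8, P('rain-predicted'|¬H) = 0.086.
Update on result 1 ('no-rain-predicted'): P(H) ← 0.2·0.2790 / (0.2·0.2790 + 0.914·0.7210) = 0.055800/0.71479 = 0.0781.
Update on result 2 ('rain-predicted'): P(H) ← 0.8·0.0781 / (0.8·0.0781 + 0.086·0.9219) = 0.062452/0.14174 = 0.4406.

Posterior P(H) ≈ 0.4406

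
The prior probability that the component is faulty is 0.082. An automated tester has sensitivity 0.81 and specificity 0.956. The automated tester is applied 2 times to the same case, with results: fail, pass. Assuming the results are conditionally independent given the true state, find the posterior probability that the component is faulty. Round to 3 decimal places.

Let H be the event that the component is faulty; start with P(H) = 0.082. P('fail'|H) = 0.81, P('fail'|¬H) = 0.044.
Update on result 1 ('fail'): P(H) ← 0.81·0.0820 / (0.81·0.0820 + 0.044·0.9180) = 0.066420/0.10681 = 0.6218.
Update on result 2 ('pass'): P(H) ← 0.19·0.6218 / (0.19·0.6218 + 0.956·0.3782) = 0.11815/0.47967 = 0.2463.

Posterior P(H) ≈ 0.246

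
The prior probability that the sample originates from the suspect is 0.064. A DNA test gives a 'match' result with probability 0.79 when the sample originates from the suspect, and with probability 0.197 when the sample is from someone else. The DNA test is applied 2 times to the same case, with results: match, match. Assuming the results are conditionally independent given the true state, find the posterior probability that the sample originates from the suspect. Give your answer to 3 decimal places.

Posterior P(H) ≈ 0.524

Let H be the event that the sample originates from the suspect; start with P(H) = 0.064. P('match'|H) = 0.79, P('match'|¬H) = 0.197.
Update on result 1 ('match'): P(H) ← 0.79·0.0640 / (0.79·0.0640 + 0.197·0.9360) = 0.050560/0.23495 = 0.2152.
Update on result 2 ('match'): P(H) ← 0.79·0.2152 / (0.79·0.2152 + 0.197·0.7848) = 0.17000/0.32461 = 0.5237.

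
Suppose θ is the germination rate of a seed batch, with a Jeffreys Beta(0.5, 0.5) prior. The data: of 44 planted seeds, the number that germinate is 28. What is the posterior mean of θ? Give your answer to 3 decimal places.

The binomial likelihood is conjugate to the Beta prior: with 28 successes and 16 failures, the posterior is Beta(0.5+28, 0.5+16) = Beta(28.5, 16.5).
Posterior mean = α/(α+β) = 28.5/45 = 0.633.

Posterior mean ≈ 0.633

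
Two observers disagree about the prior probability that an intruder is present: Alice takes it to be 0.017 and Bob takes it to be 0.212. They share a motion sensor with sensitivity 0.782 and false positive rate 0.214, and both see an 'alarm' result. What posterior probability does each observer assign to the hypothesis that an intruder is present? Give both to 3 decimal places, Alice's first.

Alice: 0.059; Bob: 0.496

The likelihood ratio for an 'alarm' result is 0.782/0.214 = 3.6542.
Alice: prior odds 0.017/0.983 = 0.017294; posterior odds 0.063196; posterior probability 0.059.
Bob: prior odds 0.212/0.788 = 0.26904; posterior odds 0.98311; posterior probability 0.496.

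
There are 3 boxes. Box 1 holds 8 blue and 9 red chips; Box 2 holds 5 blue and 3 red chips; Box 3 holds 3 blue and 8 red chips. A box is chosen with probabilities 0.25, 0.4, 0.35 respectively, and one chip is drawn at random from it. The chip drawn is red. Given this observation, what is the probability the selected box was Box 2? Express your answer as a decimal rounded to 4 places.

P(red|Box 1) = 0.5294; P(red|Box 2) = 0.375; P(red|Box 3) = 0.7273.
Prior × likelihood for each source: 0.25·0.5294=0.1324, 0.4·0.375=0.1500, 0.35·0.7273=0.2545. Summing gives P(red) = 0.53690.
P(Box 2 | red) = 0.1500 / 0.53690 = 0.2794.

Posterior probability ≈ 0.2794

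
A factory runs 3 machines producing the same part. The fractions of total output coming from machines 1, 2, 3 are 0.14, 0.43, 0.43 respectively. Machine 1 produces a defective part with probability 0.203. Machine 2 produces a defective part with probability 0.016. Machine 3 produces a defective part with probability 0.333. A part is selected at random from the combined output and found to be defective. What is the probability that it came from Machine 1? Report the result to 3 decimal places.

Tabulate prior·likelihood by source: [1] prior 0.14, lik 0.203, product 0.02842; [2] prior 0.43, lik 0.016, product 0.006880; [3] prior 0.43, lik 0.333, product 0.1432.
Normalizing constant = 0.17849; the posterior for Machine 1 is its product over the sum, 0.02842/0.17849 = 0.159.

Posterior probability ≈ 0.159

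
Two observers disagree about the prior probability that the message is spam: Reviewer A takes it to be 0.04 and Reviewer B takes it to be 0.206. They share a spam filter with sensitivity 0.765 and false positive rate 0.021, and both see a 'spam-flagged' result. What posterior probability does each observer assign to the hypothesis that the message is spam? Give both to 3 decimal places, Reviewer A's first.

Reviewer A: 0.603; Reviewer B: 0.904

P('+'|H) = 0.765, P('+'|¬H) = 0.021.
Reviewer A: numerator 0.765·0.04 = 0.030600; evidence = 0.030600+0.021·0.96 = 0.050760; posterior = 0.603.
Reviewer B: numerator 0.765·0.206 = 0.15759; evidence = 0.15759+0.021·0.794 = 0.17426; posterior = 0.904.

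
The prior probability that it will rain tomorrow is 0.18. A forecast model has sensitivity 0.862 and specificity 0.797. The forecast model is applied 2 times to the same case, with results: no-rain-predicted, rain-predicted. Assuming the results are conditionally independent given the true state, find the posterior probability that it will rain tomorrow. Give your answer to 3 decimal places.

With H the event that it will rain tomorrow, the joint likelihood of the observed sequence is P(data|H) = 0.138·0.862 = 0.11896 and P(data|¬H) = 0.797·0.203 = 0.16179.
Bayes: P(H|data) = 0.18·0.11896 / (0.18·0.11896 + 0.82·0.16179) = 0.021412/0.15408 = 0.1390.

Posterior P(H) ≈ 0.139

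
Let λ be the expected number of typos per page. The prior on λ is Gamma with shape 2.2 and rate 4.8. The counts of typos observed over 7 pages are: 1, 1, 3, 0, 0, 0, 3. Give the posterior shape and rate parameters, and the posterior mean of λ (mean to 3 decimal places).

The Poisson likelihood adds the total count to the shape and the number of exposure periods to the rate. Here ∑xᵢ = 8 and n = 7, so shape 2.2→10.2 and rate 4.8→11.8.
E[λ | data] = 10.2/11.8 = 0.864.

Posterior: Gamma(shape=10.2, rate=11.8); mean ≈ 0.864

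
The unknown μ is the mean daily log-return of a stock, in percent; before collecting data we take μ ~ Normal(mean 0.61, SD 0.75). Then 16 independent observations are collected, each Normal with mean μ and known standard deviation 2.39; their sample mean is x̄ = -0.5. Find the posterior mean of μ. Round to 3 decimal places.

Posterior mean ≈ -0.069

With known σ, the Normal prior is conjugate. Weight on the data is w = (n/σ²)/(n/σ² + 1/τ₀²) = 2.80107/(2.80107+1.77778) = 0.61174.
Posterior mean = w·x̄ + (1−w)·μ₀ = 0.61174·-0.5 + 0.38826·0.61 = -0.069.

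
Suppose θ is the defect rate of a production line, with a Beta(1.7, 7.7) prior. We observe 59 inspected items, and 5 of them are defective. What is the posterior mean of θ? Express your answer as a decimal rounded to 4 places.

The binomial likelihood is conjugate to the Beta prior: with 5 successes and 54 failures, the posterior is Beta(1.7+5, 7.7+54) = Beta(6.7, 61.7).
E[θ | data] = 6.7/(6.7+61.7) = 0.0980.

Posterior mean ≈ 0.0980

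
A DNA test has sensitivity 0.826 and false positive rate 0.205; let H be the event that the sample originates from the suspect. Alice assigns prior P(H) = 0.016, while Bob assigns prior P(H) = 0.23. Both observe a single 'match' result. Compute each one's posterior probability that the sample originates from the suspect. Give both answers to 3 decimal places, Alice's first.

Alice: 0.061; Bob: 0.546

P('+'|H) = 0.826, P('+'|¬H) = 0.205.
Alice: numerator 0.826·0.016 = 0.013216; evidence = 0.013216+0.205·0.984 = 0.21494; posterior = 0.061.
Bob: numerator 0.826·0.23 = 0.18998; evidence = 0.18998+0.205·0.77 = 0.34783; posterior = 0.546.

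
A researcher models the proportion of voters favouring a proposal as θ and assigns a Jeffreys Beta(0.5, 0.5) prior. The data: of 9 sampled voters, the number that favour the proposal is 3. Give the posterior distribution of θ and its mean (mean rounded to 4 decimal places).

Posterior: Beta(3.5, 6.5); mean ≈ 0.3500

The binomial likelihood is conjugate to the Beta prior: with 3 successes and 6 failures, the posterior is Beta(0.5+3, 0.5+6) = Beta(3.5, 6.5).
Posterior mean = α/(α+β) = 3.5/10 = 0.3500.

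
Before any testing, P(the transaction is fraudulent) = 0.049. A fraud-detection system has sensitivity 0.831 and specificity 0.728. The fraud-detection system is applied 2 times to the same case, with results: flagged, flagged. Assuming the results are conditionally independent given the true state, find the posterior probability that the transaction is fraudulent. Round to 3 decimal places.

Let H be the event that the transaction is fraudulent; start with P(H) = 0.049. P('flagged'|H) = 0.831, P('flagged'|¬H) = 0.272.
Update on result 1 ('flagged'): P(H) ← 0.831·0.0490 / (0.831·0.0490 + 0.272·0.9510) = 0.040719/0.29939 = 0.1360.
Update on result 2 ('flagged'): P(H) ← 0.831·0.1360 / (0.831·0.1360 + 0.272·0.8640) = 0.11302/0.34803 = 0.3247.

Posterior P(H) ≈ 0.325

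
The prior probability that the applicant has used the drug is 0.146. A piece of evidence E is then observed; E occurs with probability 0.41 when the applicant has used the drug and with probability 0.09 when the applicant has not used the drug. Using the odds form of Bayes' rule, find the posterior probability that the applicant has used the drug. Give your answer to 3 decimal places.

Posterior probability ≈ 0.438

Prior odds = 0.146/(1−0.146) = 0.17096. In log-odds, ln(0.17096) = -1.7663.
Add log likelihood ratio: ln(4.5556) = 1.5163.
Posterior log-odds = -0.24998, so posterior odds = exp(-0.24998) = 0.77882. Converting, P(H|E) = 0.77882/1.7788 = 0.438.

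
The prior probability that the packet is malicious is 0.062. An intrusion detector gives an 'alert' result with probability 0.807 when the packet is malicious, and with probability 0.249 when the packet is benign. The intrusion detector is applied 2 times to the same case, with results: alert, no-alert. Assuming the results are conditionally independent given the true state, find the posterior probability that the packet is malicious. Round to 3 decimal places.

Posterior P(H) ≈ 0.052

With H the event that the packet is malicious, the joint likelihood of the observed sequence is P(data|H) = 0.807·0.193 = 0.15575 and P(data|¬H) = 0.249·0.751 = 0.18700.
Bayes: P(H|data) = 0.062·0.15575 / (0.062·0.15575 + 0.938·0.18700) = 0.0096566/0.18506 = 0.0522.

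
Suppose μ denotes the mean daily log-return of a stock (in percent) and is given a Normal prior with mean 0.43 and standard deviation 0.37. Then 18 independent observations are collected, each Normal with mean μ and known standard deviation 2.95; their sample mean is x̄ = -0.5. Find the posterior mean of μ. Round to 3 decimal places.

With known σ, the Normal prior is conjugate. Weight on the data is w = (n/σ²)/(n/σ² + 1/τ₀²) = 2.06837/(2.06837+7.30460) = 0.22067.
Posterior mean = w·x̄ + (1−w)·μ₀ = 0.22067·-0.5 + 0.77933·0.43 = 0.225.

Posterior mean ≈ 0.225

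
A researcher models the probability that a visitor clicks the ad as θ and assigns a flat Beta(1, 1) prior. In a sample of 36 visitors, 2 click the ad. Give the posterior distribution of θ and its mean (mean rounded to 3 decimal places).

Posterior: Beta(3, 35); mean ≈ 0.079

Observing 2 successes and 34 failures updates Beta(1, 1) by adding the success and failure counts to the two shape parameters: α = 1+2 = 3, β = 1+34 = 35.
Posterior mean = α/(α+β) = 3/38 = 0.079.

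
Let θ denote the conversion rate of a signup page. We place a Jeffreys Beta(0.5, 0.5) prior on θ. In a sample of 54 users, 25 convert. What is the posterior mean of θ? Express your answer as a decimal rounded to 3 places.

The binomial likelihood is conjugate to the Beta prior: with 25 successes and 29 failures, the posterior is Beta(0.5+25, 0.5+29) = Beta(25.5, 29.5).
Posterior mean = α/(α+β) = 25.5/55 = 0.464.

Posterior mean ≈ 0.464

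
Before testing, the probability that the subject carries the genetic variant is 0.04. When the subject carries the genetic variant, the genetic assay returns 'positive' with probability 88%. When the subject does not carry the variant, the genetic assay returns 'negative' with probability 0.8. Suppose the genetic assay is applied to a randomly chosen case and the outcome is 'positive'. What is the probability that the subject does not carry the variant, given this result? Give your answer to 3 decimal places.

P(¬H | E) ≈ 0.845

Let H be the event that the subject carries the genetic variant. P(H) = 0.04, so P(¬H) = 0.96. With E the 'positive' result, P(E|H) = 0.88 and P(E|¬H) = 0.2.
P(E) = 0.88·0.04 + 0.2·0.96 = 0.035200 + 0.19200 = 0.22720.
By Bayes' theorem, P(H|E) = 0.035200 / 0.22720 = 0.155. Hence P(¬H|E) = 1 − 0.155 = 0.845.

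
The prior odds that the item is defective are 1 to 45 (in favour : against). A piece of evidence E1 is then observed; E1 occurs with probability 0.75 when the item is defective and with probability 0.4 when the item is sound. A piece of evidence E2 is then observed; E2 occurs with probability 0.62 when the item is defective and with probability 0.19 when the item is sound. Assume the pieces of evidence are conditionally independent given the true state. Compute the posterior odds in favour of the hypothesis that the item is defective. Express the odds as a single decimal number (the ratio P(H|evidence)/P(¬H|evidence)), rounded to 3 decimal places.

Posterior odds ≈ 0.136

Prior odds = 1/45 = 0.022222.
Likelihood ratio for E1 = 0.75/0.4 = 1.8750.
Likelihood ratio for E2 = 0.62/0.19 = 3.2632.
Posterior odds = prior odds × LR₁ × LR₂ = 0.13596.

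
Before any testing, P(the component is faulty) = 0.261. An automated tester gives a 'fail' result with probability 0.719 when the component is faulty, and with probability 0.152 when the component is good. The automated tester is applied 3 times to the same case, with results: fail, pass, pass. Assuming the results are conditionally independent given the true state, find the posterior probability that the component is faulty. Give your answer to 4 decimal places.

With H the event that the component is faulty, the joint likelihood of the observed sequence is P(data|H) = 0.719·0.281·0.281 = 0.056773 and P(data|¬H) = 0.152·0.848·0.848 = 0.10930.
Bayes: P(H|data) = 0.261·0.056773 / (0.261·0.056773 + 0.739·0.10930) = 0.014818/0.095593 = 0.1550.

Posterior P(H) ≈ 0.1550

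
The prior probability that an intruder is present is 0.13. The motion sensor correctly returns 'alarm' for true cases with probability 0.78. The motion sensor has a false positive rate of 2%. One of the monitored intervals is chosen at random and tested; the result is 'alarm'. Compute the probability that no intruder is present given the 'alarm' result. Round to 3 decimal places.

P(¬H | E) ≈ 0.146

Let H be the event that an intruder is present. P(H) = 0.13, so P(¬H) = 0.87. With E the 'alarm' result, P(E|H) = 0.78 and P(E|¬H) = 0.02.
P(E) = 0.78·0.13 + 0.02·0.87 = 0.10140 + 0.017400 = 0.11880.
By Bayes' theorem, P(H|E) = 0.10140 / 0.11880 = 0.854. Hence P(¬H|E) = 1 − 0.854 = 0.146.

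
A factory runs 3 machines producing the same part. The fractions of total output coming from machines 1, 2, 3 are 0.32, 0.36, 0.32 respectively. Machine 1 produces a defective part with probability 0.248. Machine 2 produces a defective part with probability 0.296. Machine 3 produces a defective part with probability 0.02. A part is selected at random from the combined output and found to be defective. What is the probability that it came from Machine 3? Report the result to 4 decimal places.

P(defective|M1) = 0.248; P(defective|M2) = 0.296; P(defective|M3) = 0.02.
Prior × likelihood for each source: 0.32·0.248=0.07936, 0.36·0.296=0.1066, 0.32·0.02=0.006400. Summing gives P(defective) = 0.19232.
P(Machine 3 | defective) = 0.006400 / 0.19232 = 0.0333.

Posterior probability ≈ 0.0333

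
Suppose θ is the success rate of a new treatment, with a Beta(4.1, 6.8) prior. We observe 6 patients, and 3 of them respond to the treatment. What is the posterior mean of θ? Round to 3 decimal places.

Posterior mean ≈ 0.420

The binomial likelihood is conjugate to the Beta prior: with 3 successes and 3 failures, the posterior is Beta(4.1+3, 6.8+3) = Beta(7.1, 9.8).
E[θ | data] = 7.1/(7.1+9.8) = 0.420.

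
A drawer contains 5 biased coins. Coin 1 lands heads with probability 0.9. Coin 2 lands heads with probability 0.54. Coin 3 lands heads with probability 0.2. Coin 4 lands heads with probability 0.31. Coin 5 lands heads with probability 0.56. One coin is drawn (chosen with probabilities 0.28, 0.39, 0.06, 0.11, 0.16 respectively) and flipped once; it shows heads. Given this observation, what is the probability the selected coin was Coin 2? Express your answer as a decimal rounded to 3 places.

Tabulate prior·likelihood by source: [1] prior 0.28, lik 0.9, product 0.2520; [2] prior 0.39, lik 0.54, product 0.2106; [3] prior 0.06, lik 0.2, product 0.01200; [4] prior 0.11, lik 0.31, product 0.03410; [5] prior 0.16, lik 0.56, product 0.08960.
Normalizing constant = 0.59830; the posterior for Coin 2 is its product over the sum, 0.2106/0.59830 = 0.352.

Posterior probability ≈ 0.352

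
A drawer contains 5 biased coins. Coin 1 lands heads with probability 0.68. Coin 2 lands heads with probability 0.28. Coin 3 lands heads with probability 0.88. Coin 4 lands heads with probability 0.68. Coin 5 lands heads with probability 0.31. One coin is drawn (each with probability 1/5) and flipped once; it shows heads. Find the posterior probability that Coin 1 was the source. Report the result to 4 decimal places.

Tabulate prior·likelihood by source: [1] prior 0.2, lik 0.68, product 0.1360; [2] prior 0.2, lik 0.28, product 0.05600; [3] prior 0.2, lik 0.88, product 0.1760; [4] prior 0.2, lik 0.68, product 0.1360; [5] prior 0.2, lik 0.31, product 0.06200.
Normalizing constant = 0.56600; the posterior for Coin 1 is its product over the sum, 0.1360/0.56600 = 0.2403.

Posterior probability ≈ 0.2403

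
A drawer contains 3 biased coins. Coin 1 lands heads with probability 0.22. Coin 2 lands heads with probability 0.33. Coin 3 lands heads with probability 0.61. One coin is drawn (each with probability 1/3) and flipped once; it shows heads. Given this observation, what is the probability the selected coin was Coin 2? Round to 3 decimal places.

Posterior probability ≈ 0.284

Tabulate prior·likelihood by source: [1] prior 0.333333, lik 0.22, product 0.07333; [2] prior 0.333333, lik 0.33, product 0.1100; [3] prior 0.333333, lik 0.61, product 0.2033.
Normalizing constant = 0.38667; the posterior for Coin 2 is its product over the sum, 0.1100/0.38667 = 0.284.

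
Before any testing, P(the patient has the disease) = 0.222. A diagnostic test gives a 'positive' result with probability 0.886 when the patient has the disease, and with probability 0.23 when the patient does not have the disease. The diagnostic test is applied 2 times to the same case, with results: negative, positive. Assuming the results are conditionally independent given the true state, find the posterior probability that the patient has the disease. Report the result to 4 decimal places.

With H the event that the patient has the disease, the joint likelihood of the observed sequence is P(data|H) = 0.114·0.886 = 0.10100 and P(data|¬H) = 0.77·0.23 = 0.17710.
Bayes: P(H|data) = 0.222·0.10100 / (0.222·0.10100 + 0.778·0.17710) = 0.022423/0.16021 = 0.1400.

Posterior P(H) ≈ 0.1400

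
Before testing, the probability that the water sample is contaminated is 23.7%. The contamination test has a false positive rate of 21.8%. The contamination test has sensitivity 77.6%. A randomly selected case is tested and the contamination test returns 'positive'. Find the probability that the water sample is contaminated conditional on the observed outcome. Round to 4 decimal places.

P(H | E) ≈ 0.5251

Write H for 'the water sample is contaminated'. Prior odds H:¬H = 0.237/0.763 = 0.31062. For the 'positive' outcome, the likelihood ratio is 0.776/0.218 = 3.5596.
Posterior odds = 0.31062 × 3.5596 = 1.1057, so P(H|E) = 1.1057/(1+1.1057) = 0.5251.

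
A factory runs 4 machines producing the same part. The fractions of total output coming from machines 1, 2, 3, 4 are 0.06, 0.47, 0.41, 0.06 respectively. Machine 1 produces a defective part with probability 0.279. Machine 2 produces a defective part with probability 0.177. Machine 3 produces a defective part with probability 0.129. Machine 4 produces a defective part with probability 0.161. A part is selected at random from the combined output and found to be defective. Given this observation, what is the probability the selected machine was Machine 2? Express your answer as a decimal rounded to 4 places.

Posterior probability ≈ 0.5120

P(defective|M1) = 0.279; P(defective|M2) = 0.177; P(defective|M3) = 0.129; P(defective|M4) = 0.161.
Prior × likelihood for each source: 0.06·0.279=0.01674, 0.47·0.177=0.08319, 0.41·0.129=0.05289, 0.06·0.161=0.009660. Summing gives P(defective) = 0.16248.
P(Machine 2 | defective) = 0.08319 / 0.16248 = 0.5120.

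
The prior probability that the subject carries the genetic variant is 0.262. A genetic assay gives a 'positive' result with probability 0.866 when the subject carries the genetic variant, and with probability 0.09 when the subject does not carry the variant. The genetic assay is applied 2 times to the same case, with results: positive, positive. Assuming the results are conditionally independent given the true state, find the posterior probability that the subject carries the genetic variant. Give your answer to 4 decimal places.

Posterior P(H) ≈ 0.9705

Let H be the event that the subject carries the genetic variant; start with P(H) = 0.262. P('positive'|H) = 0.866, P('positive'|¬H) = 0.09.
Update on result 1 ('positive'): P(H) ← 0.866·0.2620 / (0.866·0.2620 + 0.09·0.7380) = 0.22689/0.29331 = 0.7736.
Update on result 2 ('positive'): P(H) ← 0.866·0.7736 / (0.866·0.7736 + 0.09·0.2264) = 0.66990/0.69028 = 0.9705.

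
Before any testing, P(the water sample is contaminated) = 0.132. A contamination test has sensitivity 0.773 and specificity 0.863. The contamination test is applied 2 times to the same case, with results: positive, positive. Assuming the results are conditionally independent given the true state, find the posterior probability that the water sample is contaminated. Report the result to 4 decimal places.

With H the event that the water sample is contaminated, the joint likelihood of the observed sequence is P(data|H) = 0.773·0.773 = 0.59753 and P(data|¬H) = 0.137·0.137 = 0.018769.
Bayes: P(H|data) = 0.132·0.59753 / (0.132·0.59753 + 0.868·0.018769) = 0.078874/0.095165 = 0.8288.

Posterior P(H) ≈ 0.8288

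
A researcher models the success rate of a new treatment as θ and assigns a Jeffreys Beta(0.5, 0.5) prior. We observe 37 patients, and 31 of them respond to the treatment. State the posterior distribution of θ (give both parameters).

Posterior: Beta(31.5, 6.5)

The binomial likelihood is conjugate to the Beta prior: with 31 successes and 6 failures, the posterior is Beta(0.5+31, 0.5+6) = Beta(31.5, 6.5).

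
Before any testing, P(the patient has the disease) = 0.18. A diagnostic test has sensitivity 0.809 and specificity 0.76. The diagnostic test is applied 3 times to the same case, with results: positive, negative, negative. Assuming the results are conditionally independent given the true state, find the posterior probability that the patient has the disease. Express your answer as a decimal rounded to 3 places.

Let H be the event that the patient has the disease; start with P(H) = 0.18. P('positive'|H) = 0.809, P('positive'|¬H) = 0.24.
Update on result 1 ('positive'): P(H) ← 0.809·0.1800 / (0.809·0.1800 + 0.24·0.8200) = 0.14562/0.34242 = 0.4253.
Update on result 2 ('negative'): P(H) ← 0.191·0.4253 / (0.191·0.4253 + 0.76·0.5747) = 0.081226/0.51802 = 0.1568.
Update on result 3 ('negative'): P(H) ← 0.191·0.1568 / (0.191·0.1568 + 0.76·0.8432) = 0.029949/0.67078 = 0.0446.

Posterior P(H) ≈ 0.045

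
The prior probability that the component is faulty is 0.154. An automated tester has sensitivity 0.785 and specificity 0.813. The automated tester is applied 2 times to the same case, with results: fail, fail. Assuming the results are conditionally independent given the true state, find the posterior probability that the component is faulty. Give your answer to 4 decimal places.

With H the event that the component is faulty, the joint likelihood of the observed sequence is P(data|H) = 0.785·0.785 = 0.61623 and P(data|¬H) = 0.187·0.187 = 0.034969.
Bayes: P(H|data) = 0.154·0.61623 / (0.154·0.61623 + 0.846·0.034969) = 0.094899/0.12448 = 0.7623.

Posterior P(H) ≈ 0.7623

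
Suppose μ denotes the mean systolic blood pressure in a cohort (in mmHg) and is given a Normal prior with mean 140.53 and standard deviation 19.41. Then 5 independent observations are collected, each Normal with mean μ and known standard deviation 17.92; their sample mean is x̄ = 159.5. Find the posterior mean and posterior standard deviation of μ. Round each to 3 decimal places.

Posterior mean ≈ 156.737; posterior SD ≈ 7.408

Prior precision 1/τ₀² = 1/19.41² = 0.00265429; data precision n/σ² = 5/17.92² = 0.0155702.
Posterior precision = 0.00265429 + 0.0155702 = 0.0182245, giving posterior SD = 1/√0.0182245 = 7.408.
Posterior mean = (0.00265429·140.53 + 0.0155702·159.5) / 0.0182245 = 156.737.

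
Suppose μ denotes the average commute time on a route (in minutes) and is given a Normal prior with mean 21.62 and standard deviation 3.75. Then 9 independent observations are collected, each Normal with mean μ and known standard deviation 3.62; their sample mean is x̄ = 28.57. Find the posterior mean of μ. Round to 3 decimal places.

Posterior mean ≈ 27.918

Prior precision 1/τ₀² = 1/3.75² = 0.0711111; data precision n/σ² = 9/3.62² = 0.686792.
Posterior precision = 0.0711111 + 0.686792 = 0.757903.
Posterior mean = (0.0711111·21.62 + 0.686792·28.57) / 0.757903 = 27.918.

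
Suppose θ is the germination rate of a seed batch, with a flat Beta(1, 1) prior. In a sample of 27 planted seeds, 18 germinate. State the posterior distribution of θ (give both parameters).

Observing 18 successes and 9 failures updates Beta(1, 1) by adding the success and failure counts to the two shape parameters: α = 1+18 = 19, β = 1+9 = 10.

Posterior: Beta(19, 10)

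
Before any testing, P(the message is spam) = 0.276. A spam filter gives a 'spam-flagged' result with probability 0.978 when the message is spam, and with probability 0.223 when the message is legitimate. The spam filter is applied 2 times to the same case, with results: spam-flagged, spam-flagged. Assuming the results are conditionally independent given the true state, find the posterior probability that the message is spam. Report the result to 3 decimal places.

Posterior P(H) ≈ 0.880

With H the event that the message is spam, the joint likelihood of the observed sequence is P(data|H) = 0.978·0.978 = 0.95648 and P(data|¬H) = 0.223·0.223 = 0.049729.
Bayes: P(H|data) = 0.276·0.95648 / (0.276·0.95648 + 0.724·0.049729) = 0.26399/0.29999 = 0.8800.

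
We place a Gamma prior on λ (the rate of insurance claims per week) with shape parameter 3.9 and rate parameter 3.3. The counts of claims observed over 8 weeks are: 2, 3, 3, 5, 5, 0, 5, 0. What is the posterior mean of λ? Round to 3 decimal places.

Posterior mean ≈ 2.381

Total count ∑xᵢ = 23 over n = 8 weeks.
Gamma is conjugate to the Poisson likelihood: posterior is Gamma(shape = 3.9+23 = 26.9, rate = 3.3+8 = 11.3).
E[λ | data] = 26.9/11.3 = 2.381.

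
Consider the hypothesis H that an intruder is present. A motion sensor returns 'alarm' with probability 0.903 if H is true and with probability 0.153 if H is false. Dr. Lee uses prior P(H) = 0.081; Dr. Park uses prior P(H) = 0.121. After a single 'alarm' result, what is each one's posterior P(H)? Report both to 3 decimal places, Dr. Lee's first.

Dr. Lee: 0.342; Dr. Park: 0.448

P('+'|H) = 0.903, P('+'|¬H) = 0.153.
Dr. Lee: numerator 0.903·0.081 = 0.073143; evidence = 0.073143+0.153·0.919 = 0.21375; posterior = 0.342.
Dr. Park: numerator 0.903·0.121 = 0.10926; evidence = 0.10926+0.153·0.879 = 0.24375; posterior = 0.448.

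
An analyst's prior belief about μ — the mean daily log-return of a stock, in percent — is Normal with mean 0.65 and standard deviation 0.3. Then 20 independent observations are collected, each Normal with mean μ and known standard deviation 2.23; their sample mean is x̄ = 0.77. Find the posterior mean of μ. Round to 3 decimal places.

Prior precision 1/τ₀² = 1/0.3² = 11.1111; data precision n/σ² = 20/2.23² = 4.02180.
Posterior precision = 11.1111 + 4.02180 = 15.1329.
Posterior mean = (11.1111·0.65 + 4.02180·0.77) / 15.1329 = 0.682.

Posterior mean ≈ 0.682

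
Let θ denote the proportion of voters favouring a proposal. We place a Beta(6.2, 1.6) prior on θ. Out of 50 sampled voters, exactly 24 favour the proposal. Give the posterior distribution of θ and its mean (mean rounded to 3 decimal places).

Posterior: Beta(30.2, 27.6); mean ≈ 0.522

Observing 24 successes and 26 failures updates Beta(6.2, 1.6) by adding the success and failure counts to the two shape parameters: α = 6.2+24 = 30.2, β = 1.6+26 = 27.6.
E[θ | data] = 30.2/(30.2+27.6) = 0.522.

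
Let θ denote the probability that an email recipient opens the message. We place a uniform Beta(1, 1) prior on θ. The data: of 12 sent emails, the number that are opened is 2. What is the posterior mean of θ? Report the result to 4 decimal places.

Posterior mean ≈ 0.2143

Observing 2 successes and 10 failures updates Beta(1, 1) by adding the success and failure counts to the two shape parameters: α = 1+2 = 3, β = 1+10 = 11.
E[θ | data] = 3/(3+11) = 0.2143.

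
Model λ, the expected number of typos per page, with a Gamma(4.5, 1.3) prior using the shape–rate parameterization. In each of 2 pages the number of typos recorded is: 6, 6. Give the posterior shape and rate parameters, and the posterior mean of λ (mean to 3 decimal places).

Total count ∑xᵢ = 12 over n = 2 pages.
Gamma is conjugate to the Poisson likelihood: posterior is Gamma(shape = 4.5+12 = 16.5, rate = 1.3+2 = 3.3).
Posterior mean = shape/rate = 16.5/3.3 = 5.000.

Posterior: Gamma(shape=16.5, rate=3.3); mean ≈ 5.000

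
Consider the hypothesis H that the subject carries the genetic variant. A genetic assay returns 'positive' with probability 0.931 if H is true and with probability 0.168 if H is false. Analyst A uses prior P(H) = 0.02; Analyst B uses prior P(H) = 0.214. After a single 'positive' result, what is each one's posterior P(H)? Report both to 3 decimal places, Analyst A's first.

Analyst A: 0.102; Analyst B: 0.601

P('+'|H) = 0.931, P('+'|¬H) = 0.168.
Analyst A: numerator 0.931·0.02 = 0.018620; evidence = 0.018620+0.168·0.98 = 0.18326; posterior = 0.102.
Analyst B: numerator 0.931·0.214 = 0.19923; evidence = 0.19923+0.168·0.786 = 0.33128; posterior = 0.601.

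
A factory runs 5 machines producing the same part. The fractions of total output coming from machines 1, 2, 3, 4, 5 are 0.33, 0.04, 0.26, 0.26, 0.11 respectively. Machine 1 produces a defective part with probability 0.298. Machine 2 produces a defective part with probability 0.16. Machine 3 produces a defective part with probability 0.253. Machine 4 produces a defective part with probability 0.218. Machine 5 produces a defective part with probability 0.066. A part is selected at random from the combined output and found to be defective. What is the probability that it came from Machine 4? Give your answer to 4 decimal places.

P(defective|M1) = 0.298; P(defective|M2) = 0.16; P(defective|M3) = 0.253; P(defective|M4) = 0.218; P(defective|M5) = 0.066.
Prior × likelihood for each source: 0.33·0.298=0.09834, 0.04·0.16=0.006400, 0.26·0.253=0.06578, 0.26·0.218=0.05668, 0.11·0.066=0.007260. Summing gives P(defective) = 0.23446.
P(Machine 4 | defective) = 0.05668 / 0.23446 = 0.2417.

Posterior probability ≈ 0.2417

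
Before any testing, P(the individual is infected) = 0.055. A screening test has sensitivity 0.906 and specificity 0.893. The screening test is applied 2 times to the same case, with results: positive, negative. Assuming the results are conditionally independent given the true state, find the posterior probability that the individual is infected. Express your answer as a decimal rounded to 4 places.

Let H be the event that the individual is infected; start with P(H) = 0.055. P('positive'|H) = 0.906, P('positive'|¬H) = 0.107.
Update on result 1 ('positive'): P(H) ← 0.906·0.0550 / (0.906·0.0550 + 0.107·0.9450) = 0.049830/0.15094 = 0.3301.
Update on result 2 ('negative'): P(H) ← 0.094·0.3301 / (0.094·0.3301 + 0.893·0.6699) = 0.031031/0.62923 = 0.0493.

Posterior P(H) ≈ 0.0493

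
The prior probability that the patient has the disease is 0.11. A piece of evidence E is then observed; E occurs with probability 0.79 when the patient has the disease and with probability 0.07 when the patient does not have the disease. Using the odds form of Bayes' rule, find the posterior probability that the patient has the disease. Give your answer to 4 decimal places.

Posterior probability ≈ 0.5824

Prior odds = 0.11/(1−0.11) = 0.12360.
Likelihood ratio for E = 0.79/0.07 = 11.286.
Posterior odds = prior odds × LR = 1.3949.
Posterior probability = odds/(1+odds) = 1.3949/2.3949 = 0.5824.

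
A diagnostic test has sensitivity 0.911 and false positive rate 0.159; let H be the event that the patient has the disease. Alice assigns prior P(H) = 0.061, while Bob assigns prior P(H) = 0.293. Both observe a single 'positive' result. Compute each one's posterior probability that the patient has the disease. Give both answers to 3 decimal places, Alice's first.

Alice: 0.271; Bob: 0.704

P('+'|H) = 0.911, P('+'|¬H) = 0.159.
Alice: numerator 0.911·0.061 = 0.055571; evidence = 0.055571+0.159·0.939 = 0.20487; posterior = 0.271.
Bob: numerator 0.911·0.293 = 0.26692; evidence = 0.26692+0.159·0.707 = 0.37934; posterior = 0.704.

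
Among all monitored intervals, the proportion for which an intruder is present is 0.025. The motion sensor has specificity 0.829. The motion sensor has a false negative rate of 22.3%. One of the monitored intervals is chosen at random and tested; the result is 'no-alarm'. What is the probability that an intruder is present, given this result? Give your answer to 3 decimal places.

Write H for 'an intruder is present'. Prior odds H:¬H = 0.025/0.975 = 0.025641. For the 'no-alarm' outcome, the likelihood ratio is 0.223/0.829 = 0.26900.
Posterior odds = 0.025641 × 0.26900 = 0.0068974, so P(H|E) = 0.0068974/(1+0.0068974) = 0.007.

P(H | E) ≈ 0.007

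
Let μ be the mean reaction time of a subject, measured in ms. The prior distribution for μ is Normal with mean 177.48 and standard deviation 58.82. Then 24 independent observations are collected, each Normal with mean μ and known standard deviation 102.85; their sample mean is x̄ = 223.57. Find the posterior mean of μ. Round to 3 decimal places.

Posterior mean ≈ 218.362

With known σ, the Normal prior is conjugate. Weight on the data is w = (n/σ²)/(n/σ² + 1/τ₀²) = 0.00226883/(0.00226883+0.00028903) = 0.88700.
Posterior mean = w·x̄ + (1−w)·μ₀ = 0.88700·223.57 + 0.11300·177.48 = 218.362.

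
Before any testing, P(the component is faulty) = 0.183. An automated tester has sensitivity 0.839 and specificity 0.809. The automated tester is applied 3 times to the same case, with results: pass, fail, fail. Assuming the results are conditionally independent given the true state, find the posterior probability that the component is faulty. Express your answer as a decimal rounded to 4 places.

Posterior P(H) ≈ 0.4624

With H the event that the component is faulty, the joint likelihood of the observed sequence is P(data|H) = 0.161·0.839·0.839 = 0.11333 and P(data|¬H) = 0.809·0.191·0.191 = 0.029513.
Bayes: P(H|data) = 0.183·0.11333 / (0.183·0.11333 + 0.817·0.029513) = 0.020740/0.044852 = 0.4624.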